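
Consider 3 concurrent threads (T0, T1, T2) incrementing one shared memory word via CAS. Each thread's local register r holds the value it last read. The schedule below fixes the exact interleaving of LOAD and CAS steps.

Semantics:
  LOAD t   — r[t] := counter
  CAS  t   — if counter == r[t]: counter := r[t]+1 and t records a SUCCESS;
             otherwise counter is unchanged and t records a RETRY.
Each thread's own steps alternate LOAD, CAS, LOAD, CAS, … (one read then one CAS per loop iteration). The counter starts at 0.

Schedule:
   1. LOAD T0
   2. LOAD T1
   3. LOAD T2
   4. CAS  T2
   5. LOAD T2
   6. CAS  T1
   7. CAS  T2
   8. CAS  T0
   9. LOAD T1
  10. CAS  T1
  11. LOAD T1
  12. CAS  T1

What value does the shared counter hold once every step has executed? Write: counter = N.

counter = 4

#1 T0 reads 0
#2 T1 reads 0
#3 T2 reads 0
#4 T2 CAS(0→1) writes; counter now 1
#5 T2 reads 1
#6 T1 CAS(0→1) fails; counter now 1
#7 T2 CAS(1→2) writes; counter now 2
#8 T0 CAS(0→1) fails; counter now 2
#9 T1 reads 2
#10 T1 CAS(2→3) writes; counter now 3
#11 T1 reads 3
#12 T1 CAS(3→4) writes; counter now 4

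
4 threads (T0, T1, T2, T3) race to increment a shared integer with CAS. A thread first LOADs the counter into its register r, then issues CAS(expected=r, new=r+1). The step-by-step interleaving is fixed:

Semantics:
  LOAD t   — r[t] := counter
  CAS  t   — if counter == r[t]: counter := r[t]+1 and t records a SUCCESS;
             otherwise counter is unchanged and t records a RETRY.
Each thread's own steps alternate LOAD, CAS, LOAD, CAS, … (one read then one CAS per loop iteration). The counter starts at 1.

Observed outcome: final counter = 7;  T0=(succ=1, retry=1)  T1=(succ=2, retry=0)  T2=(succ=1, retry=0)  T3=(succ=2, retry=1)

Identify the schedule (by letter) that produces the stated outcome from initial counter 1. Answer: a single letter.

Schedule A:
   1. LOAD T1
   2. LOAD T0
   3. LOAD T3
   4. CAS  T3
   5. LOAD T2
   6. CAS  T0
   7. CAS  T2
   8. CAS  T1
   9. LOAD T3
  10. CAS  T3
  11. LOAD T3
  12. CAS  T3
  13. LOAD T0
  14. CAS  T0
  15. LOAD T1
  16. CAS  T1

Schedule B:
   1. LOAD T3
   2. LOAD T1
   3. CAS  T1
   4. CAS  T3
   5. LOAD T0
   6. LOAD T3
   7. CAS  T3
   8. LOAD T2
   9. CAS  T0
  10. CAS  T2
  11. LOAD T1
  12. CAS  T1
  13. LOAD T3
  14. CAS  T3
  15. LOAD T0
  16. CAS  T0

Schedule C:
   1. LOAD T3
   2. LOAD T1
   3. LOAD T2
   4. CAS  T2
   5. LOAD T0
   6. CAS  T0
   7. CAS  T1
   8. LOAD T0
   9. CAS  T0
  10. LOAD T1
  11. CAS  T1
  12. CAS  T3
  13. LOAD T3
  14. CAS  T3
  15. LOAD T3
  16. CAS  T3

Simulating candidate B:
#1 T3 reads 1
#2 T1 reads 1
#3 T1 CAS(1→2) writes; counter now 2
#4 T3 CAS(1→2) fails; counter now 2
#5 T0 reads 2
#6 T3 reads 2
#7 T3 CAS(2→3) writes; counter now 3
#8 T2 reads 3
#9 T0 CAS(2→3) fails; counter now 3
#10 T2 CAS(3→4) writes; counter now 4
#11 T1 reads 4
#12 T1 CAS(4→5) writes; counter now 5
#13 T3 reads 5
#14 T3 CAS(5→6) writes; counter now 6
#15 T0 reads 6
#16 T0 CAS(6→7) writes; counter now 7

B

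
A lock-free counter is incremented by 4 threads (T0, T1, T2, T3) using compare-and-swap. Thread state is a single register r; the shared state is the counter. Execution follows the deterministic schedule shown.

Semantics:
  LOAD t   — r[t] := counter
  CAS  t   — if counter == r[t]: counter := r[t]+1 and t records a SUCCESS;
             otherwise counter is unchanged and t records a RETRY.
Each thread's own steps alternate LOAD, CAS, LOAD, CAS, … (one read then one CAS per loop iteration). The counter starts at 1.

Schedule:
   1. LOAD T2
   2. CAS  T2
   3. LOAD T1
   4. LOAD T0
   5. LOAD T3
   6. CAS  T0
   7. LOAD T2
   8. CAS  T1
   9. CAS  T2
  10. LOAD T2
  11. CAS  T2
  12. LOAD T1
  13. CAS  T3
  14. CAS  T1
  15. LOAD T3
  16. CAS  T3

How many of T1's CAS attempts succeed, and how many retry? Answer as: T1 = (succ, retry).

   1) LOAD T2:  M=1  r_T2=1
   2) CAS  T2:  M=2  r_T2=1 ✓
   3) LOAD T1:  M=2  r_T1=2
   4) LOAD T0:  M=2  r_T0=2
   5) LOAD T3:  M=2  r_T3=2
   6) CAS  T0:  M=3  r_T0=2 ✓
   7) LOAD T2:  M=3  r_T2=3
   8) CAS  T1:  M=3  r_T1=2 ✗
   9) CAS  T2:  M=4  r_T2=3 ✓
  10) LOAD T2:  M=4  r_T2=4
  11) CAS  T2:  M=5  r_T2=4 ✓
  12) LOAD T1:  M=5  r_T1=5
  13) CAS  T3:  M=5  r_T3=2 ✗
  14) CAS  T1:  M=6  r_T1=5 ✓
  15) LOAD T3:  M=6  r_T3=6
  16) CAS  T3:  M=7  r_T3=6 ✓

T1 = (1, 1)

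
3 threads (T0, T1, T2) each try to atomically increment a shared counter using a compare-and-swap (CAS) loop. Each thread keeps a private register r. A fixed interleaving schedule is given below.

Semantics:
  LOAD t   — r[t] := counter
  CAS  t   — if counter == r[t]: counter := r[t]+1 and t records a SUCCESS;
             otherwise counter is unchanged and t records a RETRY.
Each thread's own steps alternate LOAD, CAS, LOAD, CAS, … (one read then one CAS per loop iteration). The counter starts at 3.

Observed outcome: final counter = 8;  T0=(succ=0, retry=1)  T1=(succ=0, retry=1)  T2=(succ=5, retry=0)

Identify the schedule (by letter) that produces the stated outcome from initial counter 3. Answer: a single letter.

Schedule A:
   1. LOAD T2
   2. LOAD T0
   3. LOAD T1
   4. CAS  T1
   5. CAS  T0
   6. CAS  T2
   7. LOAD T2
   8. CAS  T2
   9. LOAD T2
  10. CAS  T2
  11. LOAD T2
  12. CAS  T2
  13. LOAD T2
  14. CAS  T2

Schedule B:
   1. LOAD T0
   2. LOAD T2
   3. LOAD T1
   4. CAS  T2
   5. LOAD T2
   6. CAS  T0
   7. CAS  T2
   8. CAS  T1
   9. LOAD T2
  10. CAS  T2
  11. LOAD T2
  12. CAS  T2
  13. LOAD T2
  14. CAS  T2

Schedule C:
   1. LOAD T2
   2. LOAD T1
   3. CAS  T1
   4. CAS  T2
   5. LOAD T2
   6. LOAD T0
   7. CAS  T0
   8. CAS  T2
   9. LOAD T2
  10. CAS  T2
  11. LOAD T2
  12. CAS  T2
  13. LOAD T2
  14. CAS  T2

Tracing schedule B:
1. LOAD T0 → mem=3 r[T0]=3 [LOAD]
2. LOAD T2 → mem=3 r[T2]=3 [LOAD]
3. LOAD T1 → mem=3 r[T1]=3 [LOAD]
4. CAS T2 → mem=4 r[T2]=3 [OK]
5. LOAD T2 → mem=4 r[T2]=4 [LOAD]
6. CAS T0 → mem=4 r[T0]=3 [RETRY]
7. CAS T2 → mem=5 r[T2]=4 [OK]
8. CAS T1 → mem=5 r[T1]=3 [RETRY]
9. LOAD T2 → mem=5 r[T2]=5 [LOAD]
10. CAS T2 → mem=6 r[T2]=5 [OK]
11. LOAD T2 → mem=6 r[T2]=6 [LOAD]
12. CAS T2 → mem=7 r[T2]=6 [OK]
13. LOAD T2 → mem=7 r[T2]=7 [LOAD]
14. CAS T2 → mem=8 r[T2]=7 [OK]

B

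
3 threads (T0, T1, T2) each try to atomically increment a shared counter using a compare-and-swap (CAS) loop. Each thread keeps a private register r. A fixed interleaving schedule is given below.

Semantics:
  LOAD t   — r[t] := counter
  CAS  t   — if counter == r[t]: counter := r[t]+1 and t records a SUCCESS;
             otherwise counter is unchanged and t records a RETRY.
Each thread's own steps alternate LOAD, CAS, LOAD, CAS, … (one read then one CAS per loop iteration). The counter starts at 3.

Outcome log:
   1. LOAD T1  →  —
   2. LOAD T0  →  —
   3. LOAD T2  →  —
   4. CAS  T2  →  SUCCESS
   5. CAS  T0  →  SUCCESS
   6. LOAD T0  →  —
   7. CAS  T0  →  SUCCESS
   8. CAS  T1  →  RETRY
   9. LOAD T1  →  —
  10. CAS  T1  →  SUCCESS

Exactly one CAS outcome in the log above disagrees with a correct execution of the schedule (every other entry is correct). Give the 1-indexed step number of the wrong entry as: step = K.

step = 5

Re-executing:
   1) LOAD T1:  M=3  r_T1=3
   2) LOAD T0:  M=3  r_T0=3
   3) LOAD T2:  M=3  r_T2=3
   4) CAS  T2:  M=4  r_T2=3 ✓
   5) CAS  T0:  M=4  r_T0=3 ✗
   6) LOAD T0:  M=4  r_T0=4
   7) CAS  T0:  M=5  r_T0=4 ✓
   8) CAS  T1:  M=5  r_T1=3 ✗
   9) LOAD T1:  M=5  r_T1=5
  10) CAS  T1:  M=6  r_T1=5 ✓
Log disagrees first at step 5.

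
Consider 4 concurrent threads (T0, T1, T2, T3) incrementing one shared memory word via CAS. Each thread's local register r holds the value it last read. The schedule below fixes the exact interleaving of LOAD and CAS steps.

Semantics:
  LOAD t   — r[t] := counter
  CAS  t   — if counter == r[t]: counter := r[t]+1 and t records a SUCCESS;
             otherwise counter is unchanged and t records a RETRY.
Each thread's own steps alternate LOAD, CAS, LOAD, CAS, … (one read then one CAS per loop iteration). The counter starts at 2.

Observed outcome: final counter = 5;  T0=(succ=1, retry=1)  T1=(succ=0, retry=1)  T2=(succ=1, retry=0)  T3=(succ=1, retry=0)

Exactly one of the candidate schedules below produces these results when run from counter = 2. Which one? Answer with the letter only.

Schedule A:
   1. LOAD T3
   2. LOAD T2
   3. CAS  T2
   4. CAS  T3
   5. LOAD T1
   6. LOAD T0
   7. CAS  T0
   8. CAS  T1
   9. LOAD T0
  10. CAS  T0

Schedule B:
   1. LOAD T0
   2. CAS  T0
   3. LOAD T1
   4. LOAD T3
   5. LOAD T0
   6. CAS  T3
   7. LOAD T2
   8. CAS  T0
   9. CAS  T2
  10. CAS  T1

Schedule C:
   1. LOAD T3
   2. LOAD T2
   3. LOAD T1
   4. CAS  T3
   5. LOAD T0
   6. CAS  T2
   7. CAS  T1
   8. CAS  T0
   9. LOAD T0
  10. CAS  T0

B

Run B:
#1 T0 reads 2
#2 T0 CAS(2→3) writes; counter now 3
#3 T1 reads 3
#4 T3 reads 3
#5 T0 reads 3
#6 T3 CAS(3→4) writes; counter now 4
#7 T2 reads 4
#8 T0 CAS(3→4) fails; counter now 4
#9 T2 CAS(4→5) writes; counter now 5
#10 T1 CAS(3→4) fails; counter now 5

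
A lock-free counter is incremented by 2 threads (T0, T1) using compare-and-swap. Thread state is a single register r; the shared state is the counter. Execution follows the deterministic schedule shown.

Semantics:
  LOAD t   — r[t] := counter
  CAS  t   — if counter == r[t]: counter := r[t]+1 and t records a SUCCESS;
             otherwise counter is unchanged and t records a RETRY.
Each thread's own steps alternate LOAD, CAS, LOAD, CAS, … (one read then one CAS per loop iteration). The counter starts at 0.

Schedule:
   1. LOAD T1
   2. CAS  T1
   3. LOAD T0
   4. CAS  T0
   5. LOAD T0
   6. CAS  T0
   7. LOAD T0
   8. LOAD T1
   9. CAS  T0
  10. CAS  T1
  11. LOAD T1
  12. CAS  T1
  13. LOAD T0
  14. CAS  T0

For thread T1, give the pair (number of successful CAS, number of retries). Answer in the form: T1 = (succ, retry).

T1 LOAD — after: cnt=0, r=0 — load
T1 CAS — after: cnt=1, r=0 — ok
T0 LOAD — after: cnt=1, r=1 — load
T0 CAS — after: cnt=2, r=1 — ok
T0 LOAD — after: cnt=2, r=2 — load
T0 CAS — after: cnt=3, r=2 — ok
T0 LOAD — after: cnt=3, r=3 — load
T1 LOAD — after: cnt=3, r=3 — load
T0 CAS — after: cnt=4, r=3 — ok
T1 CAS — after: cnt=4, r=3 — retry
T1 LOAD — after: cnt=4, r=4 — load
T1 CAS — after: cnt=5, r=4 — ok
T0 LOAD — after: cnt=5, r=5 — load
T0 CAS — after: cnt=6, r=5 — ok

T1 = (2, 1)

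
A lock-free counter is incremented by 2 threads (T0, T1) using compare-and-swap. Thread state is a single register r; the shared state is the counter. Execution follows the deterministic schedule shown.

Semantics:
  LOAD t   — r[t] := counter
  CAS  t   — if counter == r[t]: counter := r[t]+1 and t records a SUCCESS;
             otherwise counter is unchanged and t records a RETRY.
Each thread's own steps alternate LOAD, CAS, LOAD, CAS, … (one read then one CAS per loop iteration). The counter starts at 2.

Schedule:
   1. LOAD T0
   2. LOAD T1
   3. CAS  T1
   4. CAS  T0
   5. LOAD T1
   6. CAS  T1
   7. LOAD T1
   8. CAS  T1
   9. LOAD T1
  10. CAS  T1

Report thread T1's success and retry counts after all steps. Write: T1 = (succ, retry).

1. LOAD T0 → mem=2 r[T0]=2 [LOAD]
2. LOAD T1 → mem=2 r[T1]=2 [LOAD]
3. CAS T1 → mem=3 r[T1]=2 [OK]
4. CAS T0 → mem=3 r[T0]=2 [RETRY]
5. LOAD T1 → mem=3 r[T1]=3 [LOAD]
6. CAS T1 → mem=4 r[T1]=3 [OK]
7. LOAD T1 → mem=4 r[T1]=4 [LOAD]
8. CAS T1 → mem=5 r[T1]=4 [OK]
9. LOAD T1 → mem=5 r[T1]=5 [LOAD]
10. CAS T1 → mem=6 r[T1]=5 [OK]

T1 = (4, 0)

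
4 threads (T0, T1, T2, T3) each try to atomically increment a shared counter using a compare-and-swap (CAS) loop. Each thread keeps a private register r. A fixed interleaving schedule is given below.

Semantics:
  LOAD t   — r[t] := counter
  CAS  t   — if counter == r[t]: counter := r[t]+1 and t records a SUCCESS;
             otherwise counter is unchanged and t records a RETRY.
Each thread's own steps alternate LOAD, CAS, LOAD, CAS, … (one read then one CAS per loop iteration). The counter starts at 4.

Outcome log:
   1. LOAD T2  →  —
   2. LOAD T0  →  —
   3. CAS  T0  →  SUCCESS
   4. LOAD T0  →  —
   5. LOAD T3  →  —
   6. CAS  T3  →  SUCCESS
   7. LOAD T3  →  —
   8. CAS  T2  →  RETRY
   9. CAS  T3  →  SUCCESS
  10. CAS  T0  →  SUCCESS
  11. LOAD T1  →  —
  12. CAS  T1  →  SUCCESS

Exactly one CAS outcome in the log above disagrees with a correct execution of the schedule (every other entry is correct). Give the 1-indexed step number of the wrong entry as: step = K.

step = 10

Correct run:
[1] T2.load  rd  (counter 4, T2.r 4)
[2] T0.load  rd  (counter 4, T0.r 4)
[3] T0.cas  hit  (counter 5, T0.r 4)
[4] T0.load  rd  (counter 5, T0.r 5)
[5] T3.load  rd  (counter 5, T3.r 5)
[6] T3.cas  hit  (counter 6, T3.r 5)
[7] T3.load  rd  (counter 6, T3.r 6)
[8] T2.cas  miss  (counter 6, T2.r 4)
[9] T3.cas  hit  (counter 7, T3.r 6)
[10] T0.cas  miss  (counter 7, T0.r 5)
[11] T1.load  rd  (counter 7, T1.r 7)
[12] T1.cas  hit  (counter 8, T1.r 7)
Log disagrees first at step 10.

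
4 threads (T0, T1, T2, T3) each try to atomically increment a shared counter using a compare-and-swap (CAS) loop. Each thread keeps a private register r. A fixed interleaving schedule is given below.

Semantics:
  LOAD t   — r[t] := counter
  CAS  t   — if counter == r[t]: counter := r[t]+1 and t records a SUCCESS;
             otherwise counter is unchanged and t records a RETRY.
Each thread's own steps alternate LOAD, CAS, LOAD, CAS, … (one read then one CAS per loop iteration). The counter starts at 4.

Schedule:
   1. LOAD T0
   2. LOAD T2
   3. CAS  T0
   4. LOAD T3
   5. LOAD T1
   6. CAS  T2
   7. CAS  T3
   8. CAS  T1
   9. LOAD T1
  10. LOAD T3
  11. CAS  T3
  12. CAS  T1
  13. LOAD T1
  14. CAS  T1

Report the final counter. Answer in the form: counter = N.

counter = 8

T0 LOAD — after: cnt=4, r=4 — load
T2 LOAD — after: cnt=4, r=4 — load
T0 CAS — after: cnt=5, r=4 — ok
T3 LOAD — after: cnt=5, r=5 — load
T1 LOAD — after: cnt=5, r=5 — load
T2 CAS — after: cnt=5, r=4 — retry
T3 CAS — after: cnt=6, r=5 — ok
T1 CAS — after: cnt=6, r=5 — retry
T1 LOAD — after: cnt=6, r=6 — load
T3 LOAD — after: cnt=6, r=6 — load
T3 CAS — after: cnt=7, r=6 — ok
T1 CAS — after: cnt=7, r=6 — retry
T1 LOAD — after: cnt=7, r=7 — load
T1 CAS — after: cnt=8, r=7 — ok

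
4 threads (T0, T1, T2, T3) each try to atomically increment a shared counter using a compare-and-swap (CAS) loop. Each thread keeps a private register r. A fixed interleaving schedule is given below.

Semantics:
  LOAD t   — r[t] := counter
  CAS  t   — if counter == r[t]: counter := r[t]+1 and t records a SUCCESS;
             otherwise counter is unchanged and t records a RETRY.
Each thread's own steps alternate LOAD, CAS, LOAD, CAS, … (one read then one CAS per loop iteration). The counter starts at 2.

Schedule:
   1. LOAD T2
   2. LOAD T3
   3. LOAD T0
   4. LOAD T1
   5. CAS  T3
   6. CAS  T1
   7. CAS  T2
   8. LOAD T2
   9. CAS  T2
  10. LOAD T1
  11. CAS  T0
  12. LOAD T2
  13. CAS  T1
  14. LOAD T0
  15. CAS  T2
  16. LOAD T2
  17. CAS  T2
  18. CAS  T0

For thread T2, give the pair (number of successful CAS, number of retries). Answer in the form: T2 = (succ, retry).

T2 = (2, 2)

#1 T2 reads 2
#2 T3 reads 2
#3 T0 reads 2
#4 T1 reads 2
#5 T3 CAS(2→3) writes; counter now 3
#6 T1 CAS(2→3) fails; counter now 3
#7 T2 CAS(2→3) fails; counter now 3
#8 T2 reads 3
#9 T2 CAS(3→4) writes; counter now 4
#10 T1 reads 4
#11 T0 CAS(2→3) fails; counter now 4
#12 T2 reads 4
#13 T1 CAS(4→5) writes; counter now 5
#14 T0 reads 5
#15 T2 CAS(4→5) fails; counter now 5
#16 T2 reads 5
#17 T2 CAS(5→6) writes; counter now 6
#18 T0 CAS(5→6) fails; counter now 6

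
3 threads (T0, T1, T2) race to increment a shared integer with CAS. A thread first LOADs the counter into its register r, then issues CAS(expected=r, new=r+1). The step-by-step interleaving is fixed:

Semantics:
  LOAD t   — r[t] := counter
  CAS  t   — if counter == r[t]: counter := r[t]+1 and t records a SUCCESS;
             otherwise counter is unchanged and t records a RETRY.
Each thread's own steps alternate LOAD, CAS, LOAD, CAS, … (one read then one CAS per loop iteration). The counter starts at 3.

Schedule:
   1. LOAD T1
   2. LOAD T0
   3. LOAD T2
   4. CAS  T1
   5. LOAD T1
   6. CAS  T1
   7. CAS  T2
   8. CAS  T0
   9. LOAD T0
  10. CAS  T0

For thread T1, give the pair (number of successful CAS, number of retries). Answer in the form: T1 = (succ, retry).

T1 = (2, 0)

[1] T1.load  rd  (counter 3, T1.r 3)
[2] T0.load  rd  (counter 3, T0.r 3)
[3] T2.load  rd  (counter 3, T2.r 3)
[4] T1.cas  hit  (counter 4, T1.r 3)
[5] T1.load  rd  (counter 4, T1.r 4)
[6] T1.cas  hit  (counter 5, T1.r 4)
[7] T2.cas  miss  (counter 5, T2.r 3)
[8] T0.cas  miss  (counter 5, T0.r 3)
[9] T0.load  rd  (counter 5, T0.r 5)
[10] T0.cas  hit  (counter 6, T0.r 5)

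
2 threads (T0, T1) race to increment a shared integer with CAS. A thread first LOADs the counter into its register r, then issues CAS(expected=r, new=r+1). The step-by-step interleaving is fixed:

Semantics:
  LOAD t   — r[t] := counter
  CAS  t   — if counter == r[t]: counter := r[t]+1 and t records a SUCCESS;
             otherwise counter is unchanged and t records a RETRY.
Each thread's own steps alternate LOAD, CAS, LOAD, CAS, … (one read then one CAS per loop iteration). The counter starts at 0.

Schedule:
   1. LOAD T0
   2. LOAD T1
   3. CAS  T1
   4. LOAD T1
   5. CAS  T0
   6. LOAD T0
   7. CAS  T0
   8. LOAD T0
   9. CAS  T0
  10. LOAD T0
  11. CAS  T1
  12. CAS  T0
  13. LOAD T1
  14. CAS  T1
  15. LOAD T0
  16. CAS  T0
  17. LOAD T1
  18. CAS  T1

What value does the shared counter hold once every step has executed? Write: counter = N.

counter = 7

step 1: T0 LOAD ⇒ load; ctr=0 reg=0
step 2: T1 LOAD ⇒ load; ctr=0 reg=0
step 3: T1 CAS ⇒ ok; ctr=1 reg=0
step 4: T1 LOAD ⇒ load; ctr=1 reg=1
step 5: T0 CAS ⇒ retry; ctr=1 reg=0
step 6: T0 LOAD ⇒ load; ctr=1 reg=1
step 7: T0 CAS ⇒ ok; ctr=2 reg=1
step 8: T0 LOAD ⇒ load; ctr=2 reg=2
step 9: T0 CAS ⇒ ok; ctr=3 reg=2
step 10: T0 LOAD ⇒ load; ctr=3 reg=3
step 11: T1 CAS ⇒ retry; ctr=3 reg=1
step 12: T0 CAS ⇒ ok; ctr=4 reg=3
step 13: T1 LOAD ⇒ load; ctr=4 reg=4
step 14: T1 CAS ⇒ ok; ctr=5 reg=4
step 15: T0 LOAD ⇒ load; ctr=5 reg=5
step 16: T0 CAS ⇒ ok; ctr=6 reg=5
step 17: T1 LOAD ⇒ load; ctr=6 reg=6
step 18: T1 CAS ⇒ ok; ctr=7 reg=6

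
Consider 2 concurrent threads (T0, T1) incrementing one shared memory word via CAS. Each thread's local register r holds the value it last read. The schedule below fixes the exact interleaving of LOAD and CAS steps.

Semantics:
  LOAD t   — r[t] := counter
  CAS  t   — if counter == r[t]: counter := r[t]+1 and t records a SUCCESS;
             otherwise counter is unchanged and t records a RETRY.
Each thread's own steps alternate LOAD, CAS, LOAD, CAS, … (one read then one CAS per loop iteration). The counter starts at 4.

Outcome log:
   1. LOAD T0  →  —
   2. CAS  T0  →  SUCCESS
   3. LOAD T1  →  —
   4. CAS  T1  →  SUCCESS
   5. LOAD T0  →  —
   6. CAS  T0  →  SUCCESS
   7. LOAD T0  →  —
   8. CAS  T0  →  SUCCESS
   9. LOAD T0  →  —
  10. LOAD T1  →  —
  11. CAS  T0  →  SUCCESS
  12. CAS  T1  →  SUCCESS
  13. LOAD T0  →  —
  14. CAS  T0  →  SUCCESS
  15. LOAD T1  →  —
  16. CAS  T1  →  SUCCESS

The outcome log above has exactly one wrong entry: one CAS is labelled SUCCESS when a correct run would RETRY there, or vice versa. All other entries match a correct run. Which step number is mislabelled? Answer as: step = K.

Correct run:
#1 T0 reads 4
#2 T0 CAS(4→5) writes; counter now 5
#3 T1 reads 5
#4 T1 CAS(5→6) writes; counter now 6
#5 T0 reads 6
#6 T0 CAS(6→7) writes; counter now 7
#7 T0 reads 7
#8 T0 CAS(7→8) writes; counter now 8
#9 T0 reads 8
#10 T1 reads 8
#11 T0 CAS(8→9) writes; counter now 9
#12 T1 CAS(8→9) fails; counter now 9
#13 T0 reads 9
#14 T0 CAS(9→10) writes; counter now 10
#15 T1 reads 10
#16 T1 CAS(10→11) writes; counter now 11
Log disagrees first at step 12.

step = 12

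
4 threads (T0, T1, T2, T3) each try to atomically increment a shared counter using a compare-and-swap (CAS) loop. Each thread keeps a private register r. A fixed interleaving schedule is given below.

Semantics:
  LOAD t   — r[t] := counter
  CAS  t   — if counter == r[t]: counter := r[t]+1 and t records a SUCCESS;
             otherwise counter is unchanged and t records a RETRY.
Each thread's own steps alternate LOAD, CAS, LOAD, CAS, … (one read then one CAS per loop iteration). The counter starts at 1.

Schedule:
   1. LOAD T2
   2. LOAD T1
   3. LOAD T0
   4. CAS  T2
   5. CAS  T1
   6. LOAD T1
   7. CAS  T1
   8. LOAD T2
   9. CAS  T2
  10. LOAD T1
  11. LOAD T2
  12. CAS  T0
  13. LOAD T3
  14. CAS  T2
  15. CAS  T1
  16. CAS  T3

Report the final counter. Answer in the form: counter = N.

1. LOAD T2 → mem=1 r[T2]=1 [LOAD]
2. LOAD T1 → mem=1 r[T1]=1 [LOAD]
3. LOAD T0 → mem=1 r[T0]=1 [LOAD]
4. CAS T2 → mem=2 r[T2]=1 [OK]
5. CAS T1 → mem=2 r[T1]=1 [RETRY]
6. LOAD T1 → mem=2 r[T1]=2 [LOAD]
7. CAS T1 → mem=3 r[T1]=2 [OK]
8. LOAD T2 → mem=3 r[T2]=3 [LOAD]
9. CAS T2 → mem=4 r[T2]=3 [OK]
10. LOAD T1 → mem=4 r[T1]=4 [LOAD]
11. LOAD T2 → mem=4 r[T2]=4 [LOAD]
12. CAS T0 → mem=4 r[T0]=1 [RETRY]
13. LOAD T3 → mem=4 r[T3]=4 [LOAD]
14. CAS T2 → mem=5 r[T2]=4 [OK]
15. CAS T1 → mem=5 r[T1]=4 [RETRY]
16. CAS T3 → mem=5 r[T3]=4 [RETRY]

counter = 5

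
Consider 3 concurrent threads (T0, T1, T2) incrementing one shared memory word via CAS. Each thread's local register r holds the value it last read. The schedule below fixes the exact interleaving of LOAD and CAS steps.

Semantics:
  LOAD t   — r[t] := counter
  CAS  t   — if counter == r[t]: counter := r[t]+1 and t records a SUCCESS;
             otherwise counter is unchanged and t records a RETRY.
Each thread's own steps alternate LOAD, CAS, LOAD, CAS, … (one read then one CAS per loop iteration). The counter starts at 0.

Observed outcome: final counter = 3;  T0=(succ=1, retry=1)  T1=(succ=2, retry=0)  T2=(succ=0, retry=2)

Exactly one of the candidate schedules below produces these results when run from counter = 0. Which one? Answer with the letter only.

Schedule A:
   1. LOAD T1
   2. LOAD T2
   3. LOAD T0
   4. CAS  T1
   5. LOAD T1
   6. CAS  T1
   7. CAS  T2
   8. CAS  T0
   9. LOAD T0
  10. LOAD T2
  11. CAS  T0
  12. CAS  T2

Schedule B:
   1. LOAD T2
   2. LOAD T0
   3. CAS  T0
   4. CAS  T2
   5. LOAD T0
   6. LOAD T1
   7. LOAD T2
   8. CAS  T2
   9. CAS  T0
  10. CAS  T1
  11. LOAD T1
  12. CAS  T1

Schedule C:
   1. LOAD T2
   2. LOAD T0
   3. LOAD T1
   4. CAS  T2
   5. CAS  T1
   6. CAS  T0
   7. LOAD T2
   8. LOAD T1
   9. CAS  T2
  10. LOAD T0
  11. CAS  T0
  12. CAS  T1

Run A:
   1) LOAD T1:  M=0  r_T1=0
   2) LOAD T2:  M=0  r_T2=0
   3) LOAD T0:  M=0  r_T0=0
   4) CAS  T1:  M=1  r_T1=0 ✓
   5) LOAD T1:  M=1  r_T1=1
   6) CAS  T1:  M=2  r_T1=1 ✓
   7) CAS  T2:  M=2  r_T2=0 ✗
   8) CAS  T0:  M=2  r_T0=0 ✗
   9) LOAD T0:  M=2  r_T0=2
  10) LOAD T2:  M=2  r_T2=2
  11) CAS  T0:  M=3  r_T0=2 ✓
  12) CAS  T2:  M=3  r_T2=2 ✗

A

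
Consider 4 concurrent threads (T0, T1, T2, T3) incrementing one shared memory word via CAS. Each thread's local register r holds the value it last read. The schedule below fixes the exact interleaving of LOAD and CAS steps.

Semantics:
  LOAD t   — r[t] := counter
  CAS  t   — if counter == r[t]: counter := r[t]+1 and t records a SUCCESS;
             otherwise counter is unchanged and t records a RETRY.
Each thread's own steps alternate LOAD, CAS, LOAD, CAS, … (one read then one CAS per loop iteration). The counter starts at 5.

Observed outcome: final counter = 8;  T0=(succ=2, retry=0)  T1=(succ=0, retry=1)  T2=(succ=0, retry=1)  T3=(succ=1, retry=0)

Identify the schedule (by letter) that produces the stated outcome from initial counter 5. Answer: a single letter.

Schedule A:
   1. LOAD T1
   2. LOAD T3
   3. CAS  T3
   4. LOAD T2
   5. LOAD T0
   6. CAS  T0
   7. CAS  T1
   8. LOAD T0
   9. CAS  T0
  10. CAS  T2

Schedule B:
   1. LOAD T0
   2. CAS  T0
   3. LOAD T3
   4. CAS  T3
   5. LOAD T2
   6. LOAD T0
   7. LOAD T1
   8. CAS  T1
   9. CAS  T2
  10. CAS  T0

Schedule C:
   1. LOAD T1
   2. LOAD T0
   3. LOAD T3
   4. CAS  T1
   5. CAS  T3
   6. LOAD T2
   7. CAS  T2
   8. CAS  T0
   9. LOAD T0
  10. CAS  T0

Run A:
[1] T1.load  rd  (counter 5, T1.r 5)
[2] T3.load  rd  (counter 5, T3.r 5)
[3] T3.cas  hit  (counter 6, T3.r 5)
[4] T2.load  rd  (counter 6, T2.r 6)
[5] T0.load  rd  (counter 6, T0.r 6)
[6] T0.cas  hit  (counter 7, T0.r 6)
[7] T1.cas  miss  (counter 7, T1.r 5)
[8] T0.load  rd  (counter 7, T0.r 7)
[9] T0.cas  hit  (counter 8, T0.r 7)
[10] T2.cas  miss  (counter 8, T2.r 6)

A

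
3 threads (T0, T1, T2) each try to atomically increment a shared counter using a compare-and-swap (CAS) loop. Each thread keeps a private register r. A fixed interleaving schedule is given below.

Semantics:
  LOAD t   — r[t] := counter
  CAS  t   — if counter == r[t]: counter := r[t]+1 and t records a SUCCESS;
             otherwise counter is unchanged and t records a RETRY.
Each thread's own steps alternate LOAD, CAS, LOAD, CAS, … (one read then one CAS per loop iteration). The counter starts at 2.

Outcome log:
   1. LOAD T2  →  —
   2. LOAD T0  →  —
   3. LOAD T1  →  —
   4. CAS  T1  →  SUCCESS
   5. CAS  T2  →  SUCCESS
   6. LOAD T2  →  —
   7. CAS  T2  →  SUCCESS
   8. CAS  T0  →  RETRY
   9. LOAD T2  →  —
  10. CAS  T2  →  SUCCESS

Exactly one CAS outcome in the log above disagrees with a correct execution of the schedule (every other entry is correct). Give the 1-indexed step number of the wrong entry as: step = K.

Correct run:
#1 T2 reads 2
#2 T0 reads 2
#3 T1 reads 2
#4 T1 CAS(2→3) writes; counter now 3
#5 T2 CAS(2→3) fails; counter now 3
#6 T2 reads 3
#7 T2 CAS(3→4) writes; counter now 4
#8 T0 CAS(2→3) fails; counter now 4
#9 T2 reads 4
#10 T2 CAS(4→5) writes; counter now 5
Flip is step 5.

step = 5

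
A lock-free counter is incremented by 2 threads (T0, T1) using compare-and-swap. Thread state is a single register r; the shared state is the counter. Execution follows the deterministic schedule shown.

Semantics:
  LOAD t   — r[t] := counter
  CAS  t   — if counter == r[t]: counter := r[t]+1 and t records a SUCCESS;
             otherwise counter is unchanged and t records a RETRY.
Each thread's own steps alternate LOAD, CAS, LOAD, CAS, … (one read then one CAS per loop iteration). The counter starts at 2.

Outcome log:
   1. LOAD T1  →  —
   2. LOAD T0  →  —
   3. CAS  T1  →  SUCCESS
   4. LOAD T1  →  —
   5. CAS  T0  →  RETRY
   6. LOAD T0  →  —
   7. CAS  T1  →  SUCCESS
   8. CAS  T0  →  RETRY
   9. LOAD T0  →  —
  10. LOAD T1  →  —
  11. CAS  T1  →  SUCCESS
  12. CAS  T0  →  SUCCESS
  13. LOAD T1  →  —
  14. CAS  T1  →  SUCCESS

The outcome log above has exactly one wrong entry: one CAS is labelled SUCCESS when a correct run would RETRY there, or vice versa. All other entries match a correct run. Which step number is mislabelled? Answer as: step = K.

step = 12

Reference trace:
   1) LOAD T1:  M=2  r_T1=2
   2) LOAD T0:  M=2  r_T0=2
   3) CAS  T1:  M=3  r_T1=2 ✓
   4) LOAD T1:  M=3  r_T1=3
   5) CAS  T0:  M=3  r_T0=2 ✗
   6) LOAD T0:  M=3  r_T0=3
   7) CAS  T1:  M=4  r_T1=3 ✓
   8) CAS  T0:  M=4  r_T0=3 ✗
   9) LOAD T0:  M=4  r_T0=4
  10) LOAD T1:  M=4  r_T1=4
  11) CAS  T1:  M=5  r_T1=4 ✓
  12) CAS  T0:  M=5  r_T0=4 ✗
  13) LOAD T1:  M=5  r_T1=5
  14) CAS  T1:  M=6  r_T1=5 ✓
Mismatch at 12.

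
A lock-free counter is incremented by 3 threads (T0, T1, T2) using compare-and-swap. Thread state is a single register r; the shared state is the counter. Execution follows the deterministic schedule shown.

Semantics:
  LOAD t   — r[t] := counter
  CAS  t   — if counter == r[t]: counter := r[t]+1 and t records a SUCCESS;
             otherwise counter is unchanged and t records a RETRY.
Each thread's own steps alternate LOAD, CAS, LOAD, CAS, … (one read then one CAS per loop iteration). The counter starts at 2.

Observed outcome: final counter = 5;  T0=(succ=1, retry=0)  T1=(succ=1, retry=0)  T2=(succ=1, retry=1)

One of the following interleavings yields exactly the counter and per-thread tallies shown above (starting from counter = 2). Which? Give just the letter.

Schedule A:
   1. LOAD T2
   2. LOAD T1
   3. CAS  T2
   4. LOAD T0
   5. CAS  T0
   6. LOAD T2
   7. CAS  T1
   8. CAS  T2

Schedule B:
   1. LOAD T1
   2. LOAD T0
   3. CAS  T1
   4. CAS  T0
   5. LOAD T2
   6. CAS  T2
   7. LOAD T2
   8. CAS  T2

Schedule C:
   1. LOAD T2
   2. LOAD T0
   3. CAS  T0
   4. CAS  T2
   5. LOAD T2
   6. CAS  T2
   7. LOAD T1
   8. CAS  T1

C

Simulating candidate C:
1. LOAD T2 → mem=2 r[T2]=2 [LOAD]
2. LOAD T0 → mem=2 r[T0]=2 [LOAD]
3. CAS T0 → mem=3 r[T0]=2 [OK]
4. CAS T2 → mem=3 r[T2]=2 [RETRY]
5. LOAD T2 → mem=3 r[T2]=3 [LOAD]
6. CAS T2 → mem=4 r[T2]=3 [OK]
7. LOAD T1 → mem=4 r[T1]=4 [LOAD]
8. CAS T1 → mem=5 r[T1]=4 [OK]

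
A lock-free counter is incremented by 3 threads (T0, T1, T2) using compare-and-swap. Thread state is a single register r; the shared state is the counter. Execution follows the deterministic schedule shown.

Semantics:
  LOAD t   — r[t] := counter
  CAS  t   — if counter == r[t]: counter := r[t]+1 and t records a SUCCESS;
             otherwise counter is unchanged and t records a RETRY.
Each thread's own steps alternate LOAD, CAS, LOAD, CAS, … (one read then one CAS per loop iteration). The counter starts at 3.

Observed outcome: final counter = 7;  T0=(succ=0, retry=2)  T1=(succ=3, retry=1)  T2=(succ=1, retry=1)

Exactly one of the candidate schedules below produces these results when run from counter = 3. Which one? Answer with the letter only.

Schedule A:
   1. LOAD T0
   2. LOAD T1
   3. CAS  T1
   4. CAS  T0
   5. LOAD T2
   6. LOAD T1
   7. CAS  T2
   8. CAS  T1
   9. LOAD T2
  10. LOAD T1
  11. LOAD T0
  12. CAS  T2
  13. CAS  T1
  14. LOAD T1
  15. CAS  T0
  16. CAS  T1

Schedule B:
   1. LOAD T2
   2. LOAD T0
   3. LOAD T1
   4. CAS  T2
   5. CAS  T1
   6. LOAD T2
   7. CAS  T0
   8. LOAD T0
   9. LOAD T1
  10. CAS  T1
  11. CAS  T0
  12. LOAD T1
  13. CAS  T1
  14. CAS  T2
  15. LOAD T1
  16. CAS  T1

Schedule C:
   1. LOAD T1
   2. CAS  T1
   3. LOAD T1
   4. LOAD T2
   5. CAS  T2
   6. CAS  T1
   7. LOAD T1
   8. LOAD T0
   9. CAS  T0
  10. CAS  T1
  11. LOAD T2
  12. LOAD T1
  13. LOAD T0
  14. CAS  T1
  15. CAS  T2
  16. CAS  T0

Tracing schedule B:
[1] T2.load  rd  (counter 3, T2.r 3)
[2] T0.load  rd  (counter 3, T0.r 3)
[3] T1.load  rd  (counter 3, T1.r 3)
[4] T2.cas  hit  (counter 4, T2.r 3)
[5] T1.cas  miss  (counter 4, T1.r 3)
[6] T2.load  rd  (counter 4, T2.r 4)
[7] T0.cas  miss  (counter 4, T0.r 3)
[8] T0.load  rd  (counter 4, T0.r 4)
[9] T1.load  rd  (counter 4, T1.r 4)
[10] T1.cas  hit  (counter 5, T1.r 4)
[11] T0.cas  miss  (counter 5, T0.r 4)
[12] T1.load  rd  (counter 5, T1.r 5)
[13] T1.cas  hit  (counter 6, T1.r 5)
[14] T2.cas  miss  (counter 6, T2.r 4)
[15] T1.load  rd  (counter 6, T1.r 6)
[16] T1.cas  hit  (counter 7, T1.r 6)

B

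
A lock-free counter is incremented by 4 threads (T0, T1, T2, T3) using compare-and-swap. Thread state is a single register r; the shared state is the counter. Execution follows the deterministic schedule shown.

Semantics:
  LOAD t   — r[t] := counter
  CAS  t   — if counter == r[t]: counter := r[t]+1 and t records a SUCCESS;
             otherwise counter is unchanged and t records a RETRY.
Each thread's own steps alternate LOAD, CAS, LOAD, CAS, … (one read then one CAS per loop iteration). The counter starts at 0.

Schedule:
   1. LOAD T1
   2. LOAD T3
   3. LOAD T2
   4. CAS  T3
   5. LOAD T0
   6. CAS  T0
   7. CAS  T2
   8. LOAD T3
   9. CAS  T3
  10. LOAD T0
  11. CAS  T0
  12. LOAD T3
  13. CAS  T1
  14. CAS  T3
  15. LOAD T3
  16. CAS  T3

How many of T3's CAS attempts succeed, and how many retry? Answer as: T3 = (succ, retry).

T1 LOAD — after: cnt=0, r=0 — load
T3 LOAD — after: cnt=0, r=0 — load
T2 LOAD — after: cnt=0, r=0 — load
T3 CAS — after: cnt=1, r=0 — ok
T0 LOAD — after: cnt=1, r=1 — load
T0 CAS — after: cnt=2, r=1 — ok
T2 CAS — after: cnt=2, r=0 — retry
T3 LOAD — after: cnt=2, r=2 — load
T3 CAS — after: cnt=3, r=2 — ok
T0 LOAD — after: cnt=3, r=3 — load
T0 CAS — after: cnt=4, r=3 — ok
T3 LOAD — after: cnt=4, r=4 — load
T1 CAS — after: cnt=4, r=0 — retry
T3 CAS — after: cnt=5, r=4 — ok
T3 LOAD — after: cnt=5, r=5 — load
T3 CAS — after: cnt=6, r=5 — ok

T3 = (4, 0)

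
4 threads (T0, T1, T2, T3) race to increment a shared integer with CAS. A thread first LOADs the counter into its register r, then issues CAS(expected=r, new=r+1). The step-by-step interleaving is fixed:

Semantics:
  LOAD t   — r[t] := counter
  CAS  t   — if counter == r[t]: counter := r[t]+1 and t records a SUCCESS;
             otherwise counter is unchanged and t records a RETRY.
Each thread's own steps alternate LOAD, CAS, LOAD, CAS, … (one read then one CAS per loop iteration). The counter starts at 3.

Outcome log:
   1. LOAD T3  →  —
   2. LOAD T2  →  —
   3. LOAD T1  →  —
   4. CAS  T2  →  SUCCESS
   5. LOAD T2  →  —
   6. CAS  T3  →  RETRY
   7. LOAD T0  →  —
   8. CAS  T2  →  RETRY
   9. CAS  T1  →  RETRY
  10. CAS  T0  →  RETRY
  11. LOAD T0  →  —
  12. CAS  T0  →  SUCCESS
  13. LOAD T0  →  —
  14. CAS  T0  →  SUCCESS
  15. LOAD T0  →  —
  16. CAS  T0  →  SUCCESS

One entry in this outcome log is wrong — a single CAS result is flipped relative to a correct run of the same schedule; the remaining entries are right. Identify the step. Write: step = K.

Reference trace:
[1] T3.load  rd  (counter 3, T3.r 3)
[2] T2.load  rd  (counter 3, T2.r 3)
[3] T1.load  rd  (counter 3, T1.r 3)
[4] T2.cas  hit  (counter 4, T2.r 3)
[5] T2.load  rd  (counter 4, T2.r 4)
[6] T3.cas  miss  (counter 4, T3.r 3)
[7] T0.load  rd  (counter 4, T0.r 4)
[8] T2.cas  hit  (counter 5, T2.r 4)
[9] T1.cas  miss  (counter 5, T1.r 3)
[10] T0.cas  miss  (counter 5, T0.r 4)
[11] T0.load  rd  (counter 5, T0.r 5)
[12] T0.cas  hit  (counter 6, T0.r 5)
[13] T0.load  rd  (counter 6, T0.r 6)
[14] T0.cas  hit  (counter 7, T0.r 6)
[15] T0.load  rd  (counter 7, T0.r 7)
[16] T0.cas  hit  (counter 8, T0.r 7)
Log disagrees first at step 8.

step = 8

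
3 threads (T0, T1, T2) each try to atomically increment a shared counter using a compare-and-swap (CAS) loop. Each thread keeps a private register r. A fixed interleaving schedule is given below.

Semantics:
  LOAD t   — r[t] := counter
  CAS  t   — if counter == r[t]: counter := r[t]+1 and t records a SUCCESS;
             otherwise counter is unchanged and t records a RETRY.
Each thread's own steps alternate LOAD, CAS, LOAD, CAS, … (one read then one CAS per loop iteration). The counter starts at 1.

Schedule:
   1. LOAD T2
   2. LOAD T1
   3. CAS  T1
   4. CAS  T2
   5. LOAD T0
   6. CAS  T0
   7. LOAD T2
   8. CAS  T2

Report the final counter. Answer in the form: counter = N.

   1) LOAD T2:  M=1  r_T2=1
   2) LOAD T1:  M=1  r_T1=1
   3) CAS  T1:  M=2  r_T1=1 ✓
   4) CAS  T2:  M=2  r_T2=1 ✗
   5) LOAD T0:  M=2  r_T0=2
   6) CAS  T0:  M=3  r_T0=2 ✓
   7) LOAD T2:  M=3  r_T2=3
   8) CAS  T2:  M=4  r_T2=3 ✓

counter = 4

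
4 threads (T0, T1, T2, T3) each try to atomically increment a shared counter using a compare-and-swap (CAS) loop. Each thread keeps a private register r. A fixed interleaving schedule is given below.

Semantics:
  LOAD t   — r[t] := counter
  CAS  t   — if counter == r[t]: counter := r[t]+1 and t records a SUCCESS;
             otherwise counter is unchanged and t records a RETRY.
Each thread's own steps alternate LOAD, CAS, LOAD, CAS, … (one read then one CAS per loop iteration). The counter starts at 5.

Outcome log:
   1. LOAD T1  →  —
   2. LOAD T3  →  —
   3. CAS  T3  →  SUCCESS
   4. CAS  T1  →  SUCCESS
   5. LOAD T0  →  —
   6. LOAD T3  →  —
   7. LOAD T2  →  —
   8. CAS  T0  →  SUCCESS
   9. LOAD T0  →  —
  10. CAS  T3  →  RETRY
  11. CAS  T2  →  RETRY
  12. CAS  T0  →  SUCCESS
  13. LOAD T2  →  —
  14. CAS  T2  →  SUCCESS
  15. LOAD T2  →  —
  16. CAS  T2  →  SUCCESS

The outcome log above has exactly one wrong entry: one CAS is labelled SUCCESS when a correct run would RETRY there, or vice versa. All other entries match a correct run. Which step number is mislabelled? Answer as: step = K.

Reference trace:
T1 LOAD — after: cnt=5, r=5 — load
T3 LOAD — after: cnt=5, r=5 — load
T3 CAS — after: cnt=6, r=5 — ok
T1 CAS — after: cnt=6, r=5 — retry
T0 LOAD — after: cnt=6, r=6 — load
T3 LOAD — after: cnt=6, r=6 — load
T2 LOAD — after: cnt=6, r=6 — load
T0 CAS — after: cnt=7, r=6 — ok
T0 LOAD — after: cnt=7, r=7 — load
T3 CAS — after: cnt=7, r=6 — retry
T2 CAS — after: cnt=7, r=6 — retry
T0 CAS — after: cnt=8, r=7 — ok
T2 LOAD — after: cnt=8, r=8 — load
T2 CAS — after: cnt=9, r=8 — ok
T2 LOAD — after: cnt=9, r=9 — load
T2 CAS — after: cnt=10, r=9 — ok
Mismatch at 4.

step = 4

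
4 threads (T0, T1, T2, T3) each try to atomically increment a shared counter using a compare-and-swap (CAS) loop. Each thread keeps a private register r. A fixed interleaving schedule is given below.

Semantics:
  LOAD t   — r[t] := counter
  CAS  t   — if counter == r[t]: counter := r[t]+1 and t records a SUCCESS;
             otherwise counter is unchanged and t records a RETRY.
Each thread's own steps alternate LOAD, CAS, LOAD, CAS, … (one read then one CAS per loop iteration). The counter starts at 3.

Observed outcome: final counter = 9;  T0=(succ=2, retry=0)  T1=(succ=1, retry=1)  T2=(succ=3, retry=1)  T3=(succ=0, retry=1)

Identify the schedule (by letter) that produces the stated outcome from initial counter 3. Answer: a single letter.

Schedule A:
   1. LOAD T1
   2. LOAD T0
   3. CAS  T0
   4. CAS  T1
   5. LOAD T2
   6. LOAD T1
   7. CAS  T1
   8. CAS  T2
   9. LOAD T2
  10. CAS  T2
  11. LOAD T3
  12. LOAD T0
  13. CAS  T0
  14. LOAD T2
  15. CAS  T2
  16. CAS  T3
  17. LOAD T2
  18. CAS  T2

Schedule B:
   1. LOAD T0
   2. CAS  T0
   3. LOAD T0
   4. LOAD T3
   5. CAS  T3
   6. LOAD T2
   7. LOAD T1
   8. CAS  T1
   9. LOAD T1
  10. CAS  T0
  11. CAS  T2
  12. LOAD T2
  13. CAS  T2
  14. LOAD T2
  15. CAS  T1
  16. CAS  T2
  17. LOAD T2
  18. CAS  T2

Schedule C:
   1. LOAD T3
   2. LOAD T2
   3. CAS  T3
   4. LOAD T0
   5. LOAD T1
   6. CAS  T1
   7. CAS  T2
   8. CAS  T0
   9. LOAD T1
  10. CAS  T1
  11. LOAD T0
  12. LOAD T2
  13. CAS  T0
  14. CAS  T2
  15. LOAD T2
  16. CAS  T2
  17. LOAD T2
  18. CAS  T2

A

Simulating candidate A:
#1 T1 reads 3
#2 T0 reads 3
#3 T0 CAS(3→4) writes; counter now 4
#4 T1 CAS(3→4) fails; counter now 4
#5 T2 reads 4
#6 T1 reads 4
#7 T1 CAS(4→5) writes; counter now 5
#8 T2 CAS(4→5) fails; counter now 5
#9 T2 reads 5
#10 T2 CAS(5→6) writes; counter now 6
#11 T3 reads 6
#12 T0 reads 6
#13 T0 CAS(6→7) writes; counter now 7
#14 T2 reads 7
#15 T2 CAS(7→8) writes; counter now 8
#16 T3 CAS(6→7) fails; counter now 8
#17 T2 reads 8
#18 T2 CAS(8→9) writes; counter now 9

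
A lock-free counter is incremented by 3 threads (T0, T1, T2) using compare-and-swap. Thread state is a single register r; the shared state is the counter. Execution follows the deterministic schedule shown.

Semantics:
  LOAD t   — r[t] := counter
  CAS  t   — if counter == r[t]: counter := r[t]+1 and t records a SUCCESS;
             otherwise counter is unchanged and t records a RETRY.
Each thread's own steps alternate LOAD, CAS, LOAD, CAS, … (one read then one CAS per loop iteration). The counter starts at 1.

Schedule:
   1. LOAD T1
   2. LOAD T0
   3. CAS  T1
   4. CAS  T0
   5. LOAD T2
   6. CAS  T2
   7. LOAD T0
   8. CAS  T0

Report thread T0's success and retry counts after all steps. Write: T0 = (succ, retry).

#1 T1 reads 1
#2 T0 reads 1
#3 T1 CAS(1→2) writes; counter now 2
#4 T0 CAS(1→2) fails; counter now 2
#5 T2 reads 2
#6 T2 CAS(2→3) writes; counter now 3
#7 T0 reads 3
#8 T0 CAS(3→4) writes; counter now 4

T0 = (1, 1)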